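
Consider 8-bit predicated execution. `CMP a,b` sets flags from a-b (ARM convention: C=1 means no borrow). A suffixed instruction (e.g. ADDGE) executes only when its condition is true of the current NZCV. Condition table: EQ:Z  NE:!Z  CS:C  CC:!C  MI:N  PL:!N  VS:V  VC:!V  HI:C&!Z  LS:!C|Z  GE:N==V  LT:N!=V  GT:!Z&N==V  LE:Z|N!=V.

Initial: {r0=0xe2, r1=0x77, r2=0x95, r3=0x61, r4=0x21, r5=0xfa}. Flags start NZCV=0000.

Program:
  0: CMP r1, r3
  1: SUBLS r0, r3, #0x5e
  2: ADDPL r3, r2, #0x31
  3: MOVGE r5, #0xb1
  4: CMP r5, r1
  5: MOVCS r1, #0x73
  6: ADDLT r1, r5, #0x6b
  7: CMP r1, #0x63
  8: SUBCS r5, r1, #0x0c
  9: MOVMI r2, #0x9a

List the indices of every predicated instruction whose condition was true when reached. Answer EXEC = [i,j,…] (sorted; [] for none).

EXEC = [2,3,5,6,9]

[0] flags=0010 → (cmp)
[1] flags=0010 LS?F → skip
[2] flags=0010 PL?T → r3=0xc6
[3] flags=0010 GE?T → r5=0xb1
[4] flags=0011 → (cmp)
[5] flags=0011 CS?T → r1=0x73
[6] flags=0011 LT?T → r1=0x1c
[7] flags=1000 → (cmp)
[8] flags=1000 CS?F → skip
[9] flags=1000 MI?T → r2=0x9a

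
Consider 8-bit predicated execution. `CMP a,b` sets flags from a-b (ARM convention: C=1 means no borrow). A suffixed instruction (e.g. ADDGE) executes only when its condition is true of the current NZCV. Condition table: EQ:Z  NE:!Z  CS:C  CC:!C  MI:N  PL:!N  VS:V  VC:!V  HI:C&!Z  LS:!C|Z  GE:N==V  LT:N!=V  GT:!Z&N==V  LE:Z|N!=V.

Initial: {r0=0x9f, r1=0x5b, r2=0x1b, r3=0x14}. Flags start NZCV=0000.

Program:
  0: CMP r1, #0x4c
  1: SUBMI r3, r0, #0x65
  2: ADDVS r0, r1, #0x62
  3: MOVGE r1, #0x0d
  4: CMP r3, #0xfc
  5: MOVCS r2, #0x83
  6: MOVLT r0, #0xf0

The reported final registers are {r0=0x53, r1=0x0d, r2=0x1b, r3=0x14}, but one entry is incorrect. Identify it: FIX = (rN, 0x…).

[0] flags=0010 → (cmp)
[1] flags=0010 MI?F → skip
[2] flags=0010 VS?F → skip
[3] flags=0010 GE?T → r1=0x0d
[4] flags=0000 → (cmp)
[5] flags=0000 CS?F → skip
[6] flags=0000 LT?F → skip

FIX = (r0, 0x9f)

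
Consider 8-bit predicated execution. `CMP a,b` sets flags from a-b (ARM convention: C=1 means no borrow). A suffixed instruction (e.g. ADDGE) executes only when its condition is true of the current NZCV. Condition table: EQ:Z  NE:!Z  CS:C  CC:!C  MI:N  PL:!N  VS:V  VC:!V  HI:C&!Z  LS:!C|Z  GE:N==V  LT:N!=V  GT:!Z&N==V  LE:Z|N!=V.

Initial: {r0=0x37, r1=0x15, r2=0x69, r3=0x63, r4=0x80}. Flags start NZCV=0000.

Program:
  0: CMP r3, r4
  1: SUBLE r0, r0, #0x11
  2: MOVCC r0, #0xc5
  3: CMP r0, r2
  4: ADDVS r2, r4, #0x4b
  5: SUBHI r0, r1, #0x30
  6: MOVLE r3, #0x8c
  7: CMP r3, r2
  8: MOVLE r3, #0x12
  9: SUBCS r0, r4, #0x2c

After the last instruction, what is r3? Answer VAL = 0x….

VAL = 0x12

0: ✓ CMP  NZCV=1001
1: · SUBLE
2: ✓ MOVCC  r0←0xc5
3: ✓ CMP  NZCV=0011
4: ✓ ADDVS  r2←0xcb
5: ✓ SUBHI  r0←0xe5
6: ✓ MOVLE  r3←0x8c
7: ✓ CMP  NZCV=1000
8: ✓ MOVLE  r3←0x12
9: · SUBCS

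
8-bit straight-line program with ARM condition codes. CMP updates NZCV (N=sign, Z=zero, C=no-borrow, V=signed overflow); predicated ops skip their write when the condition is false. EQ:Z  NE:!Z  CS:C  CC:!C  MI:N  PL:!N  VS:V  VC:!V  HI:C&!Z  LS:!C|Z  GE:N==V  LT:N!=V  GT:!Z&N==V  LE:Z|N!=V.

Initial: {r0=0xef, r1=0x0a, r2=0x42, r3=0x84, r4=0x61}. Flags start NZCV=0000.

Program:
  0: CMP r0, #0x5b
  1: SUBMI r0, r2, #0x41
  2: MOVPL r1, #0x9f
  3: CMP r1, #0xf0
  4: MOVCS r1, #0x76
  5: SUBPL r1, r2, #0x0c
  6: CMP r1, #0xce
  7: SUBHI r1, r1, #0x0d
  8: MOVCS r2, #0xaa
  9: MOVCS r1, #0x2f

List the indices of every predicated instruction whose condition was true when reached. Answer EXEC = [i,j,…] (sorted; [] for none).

EXEC = [1,5]

0: ✓ CMP  NZCV=1010
1: ✓ SUBMI  r0←0x01
2: · MOVPL
3: ✓ CMP  NZCV=0000
4: · MOVCS
5: ✓ SUBPL  r1←0x36
6: ✓ CMP  NZCV=0000
7: · SUBHI
8: · MOVCS
9: · MOVCS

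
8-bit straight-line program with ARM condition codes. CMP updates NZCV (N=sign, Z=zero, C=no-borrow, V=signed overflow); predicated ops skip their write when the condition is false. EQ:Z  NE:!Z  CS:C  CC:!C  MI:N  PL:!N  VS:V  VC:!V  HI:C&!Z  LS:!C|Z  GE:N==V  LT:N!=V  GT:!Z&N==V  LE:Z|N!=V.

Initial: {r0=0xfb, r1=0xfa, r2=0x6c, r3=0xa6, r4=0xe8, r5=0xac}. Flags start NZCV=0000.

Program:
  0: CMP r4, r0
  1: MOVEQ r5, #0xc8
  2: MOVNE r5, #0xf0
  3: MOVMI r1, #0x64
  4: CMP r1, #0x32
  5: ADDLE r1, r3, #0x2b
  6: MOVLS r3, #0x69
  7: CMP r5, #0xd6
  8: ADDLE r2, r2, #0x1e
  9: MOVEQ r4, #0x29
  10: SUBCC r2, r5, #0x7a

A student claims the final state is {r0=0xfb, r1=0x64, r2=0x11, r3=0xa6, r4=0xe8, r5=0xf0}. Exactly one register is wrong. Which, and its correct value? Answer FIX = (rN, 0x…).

FIX = (r2, 0x6c)

[0] flags=1000 → (cmp)
[1] flags=1000 EQ?F → skip
[2] flags=1000 NE?T → r5=0xf0
[3] flags=1000 MI?T → r1=0x64
[4] flags=0010 → (cmp)
[5] flags=0010 LE?F → skip
[6] flags=0010 LS?F → skip
[7] flags=0010 → (cmp)
[8] flags=0010 LE?F → skip
[9] flags=0010 EQ?F → skip
[10] flags=0010 CC?F → skip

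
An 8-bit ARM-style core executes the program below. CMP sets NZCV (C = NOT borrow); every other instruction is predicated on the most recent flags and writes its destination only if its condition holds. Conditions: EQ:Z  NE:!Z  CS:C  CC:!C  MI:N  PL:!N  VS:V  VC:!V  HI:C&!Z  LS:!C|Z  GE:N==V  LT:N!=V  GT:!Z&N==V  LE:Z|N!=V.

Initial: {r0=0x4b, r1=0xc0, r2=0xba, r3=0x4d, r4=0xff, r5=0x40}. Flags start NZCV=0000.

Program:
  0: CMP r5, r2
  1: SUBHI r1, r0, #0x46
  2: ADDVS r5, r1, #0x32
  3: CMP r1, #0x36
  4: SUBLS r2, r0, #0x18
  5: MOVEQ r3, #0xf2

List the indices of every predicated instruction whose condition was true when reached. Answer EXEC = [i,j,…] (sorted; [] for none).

0: ✓ CMP  NZCV=1001
1: · SUBHI
2: ✓ ADDVS  r5←0xf2
3: ✓ CMP  NZCV=1010
4: · SUBLS
5: · MOVEQ

EXEC = [2]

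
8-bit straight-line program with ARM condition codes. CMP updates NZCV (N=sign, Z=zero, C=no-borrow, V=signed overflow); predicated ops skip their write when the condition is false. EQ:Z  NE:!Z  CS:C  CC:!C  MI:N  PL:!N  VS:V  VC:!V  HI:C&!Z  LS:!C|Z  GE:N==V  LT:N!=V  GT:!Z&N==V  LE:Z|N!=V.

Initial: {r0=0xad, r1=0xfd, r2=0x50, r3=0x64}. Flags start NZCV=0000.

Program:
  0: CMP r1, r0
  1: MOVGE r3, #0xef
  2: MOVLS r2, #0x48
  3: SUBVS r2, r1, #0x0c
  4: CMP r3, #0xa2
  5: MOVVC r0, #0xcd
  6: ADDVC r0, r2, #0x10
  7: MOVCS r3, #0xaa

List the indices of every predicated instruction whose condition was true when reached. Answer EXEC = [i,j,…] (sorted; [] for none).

EXEC = [1,5,6,7]

[0] flags=0010 → (cmp)
[1] flags=0010 GE?T → r3=0xef
[2] flags=0010 LS?F → skip
[3] flags=0010 VS?F → skip
[4] flags=0010 → (cmp)
[5] flags=0010 VC?T → r0=0xcd
[6] flags=0010 VC?T → r0=0x60
[7] flags=0010 CS?T → r3=0xaa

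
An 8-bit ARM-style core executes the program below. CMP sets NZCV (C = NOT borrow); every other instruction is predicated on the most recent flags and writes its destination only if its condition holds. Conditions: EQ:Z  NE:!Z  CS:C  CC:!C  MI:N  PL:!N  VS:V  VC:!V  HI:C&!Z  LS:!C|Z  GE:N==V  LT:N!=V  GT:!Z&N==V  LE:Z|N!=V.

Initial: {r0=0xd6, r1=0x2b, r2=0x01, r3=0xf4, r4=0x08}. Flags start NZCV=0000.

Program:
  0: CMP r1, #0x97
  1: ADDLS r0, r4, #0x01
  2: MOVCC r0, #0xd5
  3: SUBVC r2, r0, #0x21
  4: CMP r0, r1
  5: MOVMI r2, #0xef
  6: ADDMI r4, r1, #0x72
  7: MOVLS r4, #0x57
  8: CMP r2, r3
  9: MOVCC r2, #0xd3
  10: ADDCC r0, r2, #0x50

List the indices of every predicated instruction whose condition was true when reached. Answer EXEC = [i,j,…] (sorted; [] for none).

0: ✓ CMP  NZCV=1001
1: ✓ ADDLS  r0←0x09
2: ✓ MOVCC  r0←0xd5
3: · SUBVC
4: ✓ CMP  NZCV=1010
5: ✓ MOVMI  r2←0xef
6: ✓ ADDMI  r4←0x9d
7: · MOVLS
8: ✓ CMP  NZCV=1000
9: ✓ MOVCC  r2←0xd3
10: ✓ ADDCC  r0←0x23

EXEC = [1,2,5,6,9,10]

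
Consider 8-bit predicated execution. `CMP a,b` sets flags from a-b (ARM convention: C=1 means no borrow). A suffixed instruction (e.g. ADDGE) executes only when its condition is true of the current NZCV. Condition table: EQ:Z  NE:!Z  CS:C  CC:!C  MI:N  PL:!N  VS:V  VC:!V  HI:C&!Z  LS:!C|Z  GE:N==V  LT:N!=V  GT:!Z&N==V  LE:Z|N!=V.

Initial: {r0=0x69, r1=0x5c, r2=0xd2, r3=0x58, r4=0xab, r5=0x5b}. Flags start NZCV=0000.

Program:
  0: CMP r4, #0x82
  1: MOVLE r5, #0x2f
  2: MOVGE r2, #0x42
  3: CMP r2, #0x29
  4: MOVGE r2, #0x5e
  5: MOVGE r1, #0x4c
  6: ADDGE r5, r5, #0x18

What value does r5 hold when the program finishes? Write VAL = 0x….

[0] flags=0010 → (cmp)
[1] flags=0010 LE?F → skip
[2] flags=0010 GE?T → r2=0x42
[3] flags=0010 → (cmp)
[4] flags=0010 GE?T → r2=0x5e
[5] flags=0010 GE?T → r1=0x4c
[6] flags=0010 GE?T → r5=0x73

VAL = 0x73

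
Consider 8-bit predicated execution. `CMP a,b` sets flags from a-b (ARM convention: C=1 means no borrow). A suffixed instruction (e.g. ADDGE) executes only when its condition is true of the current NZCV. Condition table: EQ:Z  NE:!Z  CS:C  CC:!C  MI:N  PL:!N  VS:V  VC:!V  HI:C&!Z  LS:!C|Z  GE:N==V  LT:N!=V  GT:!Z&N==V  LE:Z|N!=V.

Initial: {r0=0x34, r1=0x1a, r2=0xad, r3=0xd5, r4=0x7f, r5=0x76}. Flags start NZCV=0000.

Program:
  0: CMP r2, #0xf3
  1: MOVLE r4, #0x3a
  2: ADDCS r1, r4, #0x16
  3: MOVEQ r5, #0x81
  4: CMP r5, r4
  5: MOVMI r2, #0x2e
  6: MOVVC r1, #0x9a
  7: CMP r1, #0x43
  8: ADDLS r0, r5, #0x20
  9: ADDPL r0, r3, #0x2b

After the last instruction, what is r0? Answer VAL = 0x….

VAL = 0x00

[0] flags=1000 → (cmp)
[1] flags=1000 LE?T → r4=0x3a
[2] flags=1000 CS?F → skip
[3] flags=1000 EQ?F → skip
[4] flags=0010 → (cmp)
[5] flags=0010 MI?F → skip
[6] flags=0010 VC?T → r1=0x9a
[7] flags=0011 → (cmp)
[8] flags=0011 LS?F → skip
[9] flags=0011 PL?T → r0=0x00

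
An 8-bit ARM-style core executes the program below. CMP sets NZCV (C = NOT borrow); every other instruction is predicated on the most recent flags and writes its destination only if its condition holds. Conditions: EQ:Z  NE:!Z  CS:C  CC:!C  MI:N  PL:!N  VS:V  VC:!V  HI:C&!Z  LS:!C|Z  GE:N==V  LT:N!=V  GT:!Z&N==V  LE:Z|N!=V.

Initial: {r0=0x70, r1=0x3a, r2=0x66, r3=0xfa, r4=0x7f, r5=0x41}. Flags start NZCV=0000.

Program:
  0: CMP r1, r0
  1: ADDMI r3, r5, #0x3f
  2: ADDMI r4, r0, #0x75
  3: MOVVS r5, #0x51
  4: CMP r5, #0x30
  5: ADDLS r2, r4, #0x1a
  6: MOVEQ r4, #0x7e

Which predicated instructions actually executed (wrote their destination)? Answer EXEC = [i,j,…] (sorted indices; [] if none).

0: ✓ CMP  NZCV=1000
1: ✓ ADDMI  r3←0x80
2: ✓ ADDMI  r4←0xe5
3: · MOVVS
4: ✓ CMP  NZCV=0010
5: · ADDLS
6: · MOVEQ

EXEC = [1,2]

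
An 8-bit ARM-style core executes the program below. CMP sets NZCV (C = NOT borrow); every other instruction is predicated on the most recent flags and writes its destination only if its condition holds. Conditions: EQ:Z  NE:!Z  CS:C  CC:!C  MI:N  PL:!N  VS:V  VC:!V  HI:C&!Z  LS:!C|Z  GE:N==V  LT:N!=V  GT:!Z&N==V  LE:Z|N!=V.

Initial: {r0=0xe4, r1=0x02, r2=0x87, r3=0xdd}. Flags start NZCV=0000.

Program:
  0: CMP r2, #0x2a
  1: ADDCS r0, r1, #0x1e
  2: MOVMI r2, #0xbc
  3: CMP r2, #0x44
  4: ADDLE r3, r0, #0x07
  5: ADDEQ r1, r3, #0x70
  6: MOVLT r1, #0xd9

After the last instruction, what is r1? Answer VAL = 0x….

[0] flags=0011 → (cmp)
[1] flags=0011 CS?T → r0=0x20
[2] flags=0011 MI?F → skip
[3] flags=0011 → (cmp)
[4] flags=0011 LE?T → r3=0x27
[5] flags=0011 EQ?F → skip
[6] flags=0011 LT?T → r1=0xd9

VAL = 0xd9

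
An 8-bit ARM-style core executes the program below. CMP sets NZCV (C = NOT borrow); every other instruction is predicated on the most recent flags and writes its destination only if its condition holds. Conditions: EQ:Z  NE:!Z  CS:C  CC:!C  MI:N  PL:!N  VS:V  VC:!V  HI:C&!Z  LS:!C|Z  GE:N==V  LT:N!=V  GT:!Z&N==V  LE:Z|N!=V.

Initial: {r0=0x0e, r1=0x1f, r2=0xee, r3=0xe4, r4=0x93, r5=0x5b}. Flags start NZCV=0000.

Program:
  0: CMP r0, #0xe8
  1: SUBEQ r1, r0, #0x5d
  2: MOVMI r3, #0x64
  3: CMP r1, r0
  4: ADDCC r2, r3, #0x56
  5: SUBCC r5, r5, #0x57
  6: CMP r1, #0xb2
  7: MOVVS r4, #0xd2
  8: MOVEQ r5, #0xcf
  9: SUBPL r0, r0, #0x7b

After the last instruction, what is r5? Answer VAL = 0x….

VAL = 0x5b

[0] flags=0000 → (cmp)
[1] flags=0000 EQ?F → skip
[2] flags=0000 MI?F → skip
[3] flags=0010 → (cmp)
[4] flags=0010 CC?F → skip
[5] flags=0010 CC?F → skip
[6] flags=0000 → (cmp)
[7] flags=0000 VS?F → skip
[8] flags=0000 EQ?F → skip
[9] flags=0000 PL?T → r0=0x93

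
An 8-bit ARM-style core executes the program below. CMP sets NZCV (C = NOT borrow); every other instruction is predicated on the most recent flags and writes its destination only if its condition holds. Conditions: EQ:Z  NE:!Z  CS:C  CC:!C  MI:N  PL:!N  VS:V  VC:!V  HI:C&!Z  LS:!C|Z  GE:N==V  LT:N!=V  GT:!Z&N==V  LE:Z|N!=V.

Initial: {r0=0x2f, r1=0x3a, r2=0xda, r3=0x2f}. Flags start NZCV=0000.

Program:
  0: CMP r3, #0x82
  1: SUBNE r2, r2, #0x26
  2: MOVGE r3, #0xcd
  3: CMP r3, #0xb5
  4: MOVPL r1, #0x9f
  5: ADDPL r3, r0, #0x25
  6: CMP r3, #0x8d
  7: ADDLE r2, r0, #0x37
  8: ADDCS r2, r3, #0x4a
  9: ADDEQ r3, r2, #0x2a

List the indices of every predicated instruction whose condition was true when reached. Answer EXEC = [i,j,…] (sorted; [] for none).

0: ✓ CMP  NZCV=1001
1: ✓ SUBNE  r2←0xb4
2: ✓ MOVGE  r3←0xcd
3: ✓ CMP  NZCV=0010
4: ✓ MOVPL  r1←0x9f
5: ✓ ADDPL  r3←0x54
6: ✓ CMP  NZCV=1001
7: · ADDLE
8: · ADDCS
9: · ADDEQ

EXEC = [1,2,4,5]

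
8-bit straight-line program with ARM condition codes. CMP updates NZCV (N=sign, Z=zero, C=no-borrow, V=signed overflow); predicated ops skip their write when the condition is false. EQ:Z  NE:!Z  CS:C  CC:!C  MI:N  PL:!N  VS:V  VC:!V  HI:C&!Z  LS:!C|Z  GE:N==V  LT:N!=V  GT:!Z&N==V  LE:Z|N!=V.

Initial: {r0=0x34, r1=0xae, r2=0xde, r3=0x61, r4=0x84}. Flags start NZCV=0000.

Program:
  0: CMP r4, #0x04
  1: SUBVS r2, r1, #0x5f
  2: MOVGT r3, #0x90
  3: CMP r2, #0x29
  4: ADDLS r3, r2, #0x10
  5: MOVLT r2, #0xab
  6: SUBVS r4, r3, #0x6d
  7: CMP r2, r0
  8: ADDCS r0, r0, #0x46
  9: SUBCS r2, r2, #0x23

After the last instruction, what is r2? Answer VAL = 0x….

[0] flags=1010 → (cmp)
[1] flags=1010 VS?F → skip
[2] flags=1010 GT?F → skip
[3] flags=1010 → (cmp)
[4] flags=1010 LS?F → skip
[5] flags=1010 LT?T → r2=0xab
[6] flags=1010 VS?F → skip
[7] flags=0011 → (cmp)
[8] flags=0011 CS?T → r0=0x7a
[9] flags=0011 CS?T → r2=0x88

VAL = 0x88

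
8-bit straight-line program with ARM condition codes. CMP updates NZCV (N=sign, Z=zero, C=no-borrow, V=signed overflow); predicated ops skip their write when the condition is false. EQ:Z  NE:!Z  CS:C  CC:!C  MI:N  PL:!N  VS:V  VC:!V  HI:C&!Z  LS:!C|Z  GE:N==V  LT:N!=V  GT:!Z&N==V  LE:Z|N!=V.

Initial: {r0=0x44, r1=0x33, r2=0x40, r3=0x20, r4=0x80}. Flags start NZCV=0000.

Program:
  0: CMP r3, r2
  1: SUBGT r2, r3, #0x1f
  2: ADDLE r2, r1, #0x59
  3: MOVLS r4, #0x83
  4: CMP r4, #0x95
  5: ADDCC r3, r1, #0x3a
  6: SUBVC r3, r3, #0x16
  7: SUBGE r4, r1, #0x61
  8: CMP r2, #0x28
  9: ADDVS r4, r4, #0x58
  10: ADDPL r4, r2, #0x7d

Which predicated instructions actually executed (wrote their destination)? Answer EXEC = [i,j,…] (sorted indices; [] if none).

0: ✓ CMP  NZCV=1000
1: · SUBGT
2: ✓ ADDLE  r2←0x8c
3: ✓ MOVLS  r4←0x83
4: ✓ CMP  NZCV=1000
5: ✓ ADDCC  r3←0x6d
6: ✓ SUBVC  r3←0x57
7: · SUBGE
8: ✓ CMP  NZCV=0011
9: ✓ ADDVS  r4←0xdb
10: ✓ ADDPL  r4←0x09

EXEC = [2,3,5,6,9,10]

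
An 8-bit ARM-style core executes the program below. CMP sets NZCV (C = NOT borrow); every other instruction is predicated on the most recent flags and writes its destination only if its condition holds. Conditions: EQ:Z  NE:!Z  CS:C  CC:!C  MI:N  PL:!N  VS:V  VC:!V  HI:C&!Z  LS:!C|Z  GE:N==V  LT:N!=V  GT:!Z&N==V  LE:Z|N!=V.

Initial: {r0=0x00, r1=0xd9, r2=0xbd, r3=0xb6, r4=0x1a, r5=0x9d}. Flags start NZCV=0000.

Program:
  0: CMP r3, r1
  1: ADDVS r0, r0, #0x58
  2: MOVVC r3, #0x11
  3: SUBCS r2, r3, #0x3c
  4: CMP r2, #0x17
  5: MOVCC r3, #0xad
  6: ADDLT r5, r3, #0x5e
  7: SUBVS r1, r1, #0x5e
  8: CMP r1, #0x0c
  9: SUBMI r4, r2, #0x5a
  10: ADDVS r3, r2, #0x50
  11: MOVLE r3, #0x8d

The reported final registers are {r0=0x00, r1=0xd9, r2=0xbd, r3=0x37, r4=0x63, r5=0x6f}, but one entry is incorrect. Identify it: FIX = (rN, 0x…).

[0] flags=1000 → (cmp)
[1] flags=1000 VS?F → skip
[2] flags=1000 VC?T → r3=0x11
[3] flags=1000 CS?F → skip
[4] flags=1010 → (cmp)
[5] flags=1010 CC?F → skip
[6] flags=1010 LT?T → r5=0x6f
[7] flags=1010 VS?F → skip
[8] flags=1010 → (cmp)
[9] flags=1010 MI?T → r4=0x63
[10] flags=1010 VS?F → skip
[11] flags=1010 LE?T → r3=0x8d

FIX = (r3, 0x8d)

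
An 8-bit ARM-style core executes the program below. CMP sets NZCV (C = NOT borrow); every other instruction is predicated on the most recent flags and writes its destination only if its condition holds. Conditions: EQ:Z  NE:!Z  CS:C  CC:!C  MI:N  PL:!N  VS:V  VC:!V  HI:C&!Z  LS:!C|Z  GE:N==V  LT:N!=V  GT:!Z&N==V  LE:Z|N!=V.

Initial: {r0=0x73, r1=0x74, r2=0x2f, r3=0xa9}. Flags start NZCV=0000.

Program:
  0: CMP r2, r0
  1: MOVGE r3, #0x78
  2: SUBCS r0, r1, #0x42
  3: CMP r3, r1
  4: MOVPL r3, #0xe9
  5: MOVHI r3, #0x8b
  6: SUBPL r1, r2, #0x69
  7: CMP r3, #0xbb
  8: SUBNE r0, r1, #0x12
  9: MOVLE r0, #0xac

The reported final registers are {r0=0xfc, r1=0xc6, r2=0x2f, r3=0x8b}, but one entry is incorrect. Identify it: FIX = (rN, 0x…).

[0] flags=1000 → (cmp)
[1] flags=1000 GE?F → skip
[2] flags=1000 CS?F → skip
[3] flags=0011 → (cmp)
[4] flags=0011 PL?T → r3=0xe9
[5] flags=0011 HI?T → r3=0x8b
[6] flags=0011 PL?T → r1=0xc6
[7] flags=1000 → (cmp)
[8] flags=1000 NE?T → r0=0xb4
[9] flags=1000 LE?T → r0=0xac

FIX = (r0, 0xac)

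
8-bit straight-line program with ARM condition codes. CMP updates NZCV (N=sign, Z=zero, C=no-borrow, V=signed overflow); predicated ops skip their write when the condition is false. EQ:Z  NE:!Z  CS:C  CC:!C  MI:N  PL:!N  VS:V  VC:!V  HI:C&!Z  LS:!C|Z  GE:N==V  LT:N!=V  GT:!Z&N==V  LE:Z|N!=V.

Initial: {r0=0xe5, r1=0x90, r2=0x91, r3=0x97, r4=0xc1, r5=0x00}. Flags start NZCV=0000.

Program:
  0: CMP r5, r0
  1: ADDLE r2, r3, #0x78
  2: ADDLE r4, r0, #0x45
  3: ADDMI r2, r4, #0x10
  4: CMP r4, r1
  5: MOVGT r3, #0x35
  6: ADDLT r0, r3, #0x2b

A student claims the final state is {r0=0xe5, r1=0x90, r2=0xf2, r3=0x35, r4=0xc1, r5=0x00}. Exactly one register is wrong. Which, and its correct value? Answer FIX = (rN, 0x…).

[0] flags=0000 → (cmp)
[1] flags=0000 LE?F → skip
[2] flags=0000 LE?F → skip
[3] flags=0000 MI?F → skip
[4] flags=0010 → (cmp)
[5] flags=0010 GT?T → r3=0x35
[6] flags=0010 LT?F → skip

FIX = (r2, 0x91)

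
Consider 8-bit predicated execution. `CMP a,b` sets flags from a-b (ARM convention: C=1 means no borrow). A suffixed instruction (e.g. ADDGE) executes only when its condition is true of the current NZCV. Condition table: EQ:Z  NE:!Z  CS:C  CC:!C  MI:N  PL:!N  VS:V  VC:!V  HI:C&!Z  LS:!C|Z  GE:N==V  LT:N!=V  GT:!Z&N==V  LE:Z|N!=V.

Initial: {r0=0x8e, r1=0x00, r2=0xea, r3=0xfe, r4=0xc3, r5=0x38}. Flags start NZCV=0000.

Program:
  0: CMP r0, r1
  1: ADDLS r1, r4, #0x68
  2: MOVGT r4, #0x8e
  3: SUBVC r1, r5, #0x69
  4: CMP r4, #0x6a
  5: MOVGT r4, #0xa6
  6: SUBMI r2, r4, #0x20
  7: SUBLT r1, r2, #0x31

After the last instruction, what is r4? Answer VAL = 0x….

VAL = 0xc3

0: ✓ CMP  NZCV=1010
1: · ADDLS
2: · MOVGT
3: ✓ SUBVC  r1←0xcf
4: ✓ CMP  NZCV=0011
5: · MOVGT
6: · SUBMI
7: ✓ SUBLT  r1←0xb9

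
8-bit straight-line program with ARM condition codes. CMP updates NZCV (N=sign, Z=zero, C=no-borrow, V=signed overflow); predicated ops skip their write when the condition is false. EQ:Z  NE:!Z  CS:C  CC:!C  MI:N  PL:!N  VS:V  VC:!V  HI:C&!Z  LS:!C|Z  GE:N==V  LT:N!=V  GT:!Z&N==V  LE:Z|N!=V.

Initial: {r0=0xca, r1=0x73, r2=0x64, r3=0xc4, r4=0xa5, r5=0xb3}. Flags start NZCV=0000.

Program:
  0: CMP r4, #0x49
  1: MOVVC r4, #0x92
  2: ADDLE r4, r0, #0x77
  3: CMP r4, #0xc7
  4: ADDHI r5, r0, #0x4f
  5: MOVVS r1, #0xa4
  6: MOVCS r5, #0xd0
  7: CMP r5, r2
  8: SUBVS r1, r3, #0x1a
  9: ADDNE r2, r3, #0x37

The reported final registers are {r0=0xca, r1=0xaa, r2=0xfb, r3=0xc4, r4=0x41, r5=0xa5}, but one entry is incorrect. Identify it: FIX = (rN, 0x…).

[0] flags=0011 → (cmp)
[1] flags=0011 VC?F → skip
[2] flags=0011 LE?T → r4=0x41
[3] flags=0000 → (cmp)
[4] flags=0000 HI?F → skip
[5] flags=0000 VS?F → skip
[6] flags=0000 CS?F → skip
[7] flags=0011 → (cmp)
[8] flags=0011 VS?T → r1=0xaa
[9] flags=0011 NE?T → r2=0xfb

FIX = (r5, 0xb3)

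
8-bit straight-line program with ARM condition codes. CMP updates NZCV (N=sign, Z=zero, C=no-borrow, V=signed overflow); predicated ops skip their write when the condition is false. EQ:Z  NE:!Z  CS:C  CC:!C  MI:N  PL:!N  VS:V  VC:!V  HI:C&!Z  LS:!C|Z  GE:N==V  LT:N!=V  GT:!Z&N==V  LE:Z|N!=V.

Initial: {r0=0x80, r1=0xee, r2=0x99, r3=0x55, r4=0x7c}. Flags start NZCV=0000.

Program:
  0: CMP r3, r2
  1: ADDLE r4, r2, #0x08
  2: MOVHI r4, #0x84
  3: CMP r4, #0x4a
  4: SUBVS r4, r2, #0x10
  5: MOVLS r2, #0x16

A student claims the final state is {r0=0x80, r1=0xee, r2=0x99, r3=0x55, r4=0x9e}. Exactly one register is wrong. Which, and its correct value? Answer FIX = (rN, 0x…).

[0] flags=1001 → (cmp)
[1] flags=1001 LE?F → skip
[2] flags=1001 HI?F → skip
[3] flags=0010 → (cmp)
[4] flags=0010 VS?F → skip
[5] flags=0010 LS?F → skip

FIX = (r4, 0x7c)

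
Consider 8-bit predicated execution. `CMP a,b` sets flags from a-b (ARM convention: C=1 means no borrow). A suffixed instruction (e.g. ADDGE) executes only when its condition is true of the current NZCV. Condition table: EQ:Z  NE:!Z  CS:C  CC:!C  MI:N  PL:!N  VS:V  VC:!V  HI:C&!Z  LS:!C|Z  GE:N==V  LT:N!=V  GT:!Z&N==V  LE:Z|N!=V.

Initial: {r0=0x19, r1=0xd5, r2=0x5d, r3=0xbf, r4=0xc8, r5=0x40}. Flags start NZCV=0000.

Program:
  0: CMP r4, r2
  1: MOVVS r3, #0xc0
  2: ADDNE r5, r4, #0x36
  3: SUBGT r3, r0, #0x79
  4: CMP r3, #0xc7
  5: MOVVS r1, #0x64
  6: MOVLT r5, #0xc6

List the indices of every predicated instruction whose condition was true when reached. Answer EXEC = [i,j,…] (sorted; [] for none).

0: ✓ CMP  NZCV=0011
1: ✓ MOVVS  r3←0xc0
2: ✓ ADDNE  r5←0xfe
3: · SUBGT
4: ✓ CMP  NZCV=1000
5: · MOVVS
6: ✓ MOVLT  r5←0xc6

EXEC = [1,2,6]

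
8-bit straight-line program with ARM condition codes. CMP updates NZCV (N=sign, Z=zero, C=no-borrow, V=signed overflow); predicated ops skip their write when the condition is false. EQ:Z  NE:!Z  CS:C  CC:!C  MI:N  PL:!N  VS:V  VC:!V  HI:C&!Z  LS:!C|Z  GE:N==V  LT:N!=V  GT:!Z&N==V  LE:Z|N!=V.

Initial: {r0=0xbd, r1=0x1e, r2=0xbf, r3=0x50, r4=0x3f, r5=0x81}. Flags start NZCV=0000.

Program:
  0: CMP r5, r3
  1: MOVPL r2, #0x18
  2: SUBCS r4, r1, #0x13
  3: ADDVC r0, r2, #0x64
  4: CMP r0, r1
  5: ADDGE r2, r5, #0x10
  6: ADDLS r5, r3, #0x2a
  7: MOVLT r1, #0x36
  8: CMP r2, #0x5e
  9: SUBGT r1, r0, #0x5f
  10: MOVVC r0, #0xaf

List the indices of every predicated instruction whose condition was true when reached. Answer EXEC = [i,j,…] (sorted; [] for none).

EXEC = [1,2,7,10]

0: ✓ CMP  NZCV=0011
1: ✓ MOVPL  r2←0x18
2: ✓ SUBCS  r4←0x0b
3: · ADDVC
4: ✓ CMP  NZCV=1010
5: · ADDGE
6: · ADDLS
7: ✓ MOVLT  r1←0x36
8: ✓ CMP  NZCV=1000
9: · SUBGT
10: ✓ MOVVC  r0←0xaf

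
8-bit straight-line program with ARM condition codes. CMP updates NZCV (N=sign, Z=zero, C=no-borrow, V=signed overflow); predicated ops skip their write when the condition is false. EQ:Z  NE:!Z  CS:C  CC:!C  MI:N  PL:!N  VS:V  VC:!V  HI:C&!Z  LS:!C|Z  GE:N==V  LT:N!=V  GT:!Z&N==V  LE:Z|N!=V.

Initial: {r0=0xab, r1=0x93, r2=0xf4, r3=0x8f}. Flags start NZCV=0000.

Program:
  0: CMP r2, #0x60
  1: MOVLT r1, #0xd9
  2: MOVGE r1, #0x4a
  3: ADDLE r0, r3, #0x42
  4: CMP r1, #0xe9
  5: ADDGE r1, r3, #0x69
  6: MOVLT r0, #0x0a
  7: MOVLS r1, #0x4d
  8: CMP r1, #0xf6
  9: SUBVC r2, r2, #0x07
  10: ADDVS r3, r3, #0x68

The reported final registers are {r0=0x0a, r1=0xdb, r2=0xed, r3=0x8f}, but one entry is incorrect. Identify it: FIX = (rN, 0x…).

[0] flags=1010 → (cmp)
[1] flags=1010 LT?T → r1=0xd9
[2] flags=1010 GE?F → skip
[3] flags=1010 LE?T → r0=0xd1
[4] flags=1000 → (cmp)
[5] flags=1000 GE?F → skip
[6] flags=1000 LT?T → r0=0x0a
[7] flags=1000 LS?T → r1=0x4d
[8] flags=0000 → (cmp)
[9] flags=0000 VC?T → r2=0xed
[10] flags=0000 VS?F → skip

FIX = (r1, 0x4d)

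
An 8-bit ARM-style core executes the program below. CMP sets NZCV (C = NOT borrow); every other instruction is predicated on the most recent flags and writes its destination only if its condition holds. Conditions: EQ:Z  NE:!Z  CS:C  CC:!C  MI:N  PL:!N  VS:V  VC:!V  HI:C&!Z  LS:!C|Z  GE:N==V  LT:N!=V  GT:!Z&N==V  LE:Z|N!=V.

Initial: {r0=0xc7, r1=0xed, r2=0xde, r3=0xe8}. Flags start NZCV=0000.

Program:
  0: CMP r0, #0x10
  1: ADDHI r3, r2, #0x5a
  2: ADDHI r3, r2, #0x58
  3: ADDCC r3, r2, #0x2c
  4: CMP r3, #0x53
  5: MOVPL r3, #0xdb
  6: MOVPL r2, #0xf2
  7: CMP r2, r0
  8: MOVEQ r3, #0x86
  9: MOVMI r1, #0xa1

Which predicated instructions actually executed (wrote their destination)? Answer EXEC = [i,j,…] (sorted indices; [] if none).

EXEC = [1,2]

0: ✓ CMP  NZCV=1010
1: ✓ ADDHI  r3←0x38
2: ✓ ADDHI  r3←0x36
3: · ADDCC
4: ✓ CMP  NZCV=1000
5: · MOVPL
6: · MOVPL
7: ✓ CMP  NZCV=0010
8: · MOVEQ
9: · MOVMI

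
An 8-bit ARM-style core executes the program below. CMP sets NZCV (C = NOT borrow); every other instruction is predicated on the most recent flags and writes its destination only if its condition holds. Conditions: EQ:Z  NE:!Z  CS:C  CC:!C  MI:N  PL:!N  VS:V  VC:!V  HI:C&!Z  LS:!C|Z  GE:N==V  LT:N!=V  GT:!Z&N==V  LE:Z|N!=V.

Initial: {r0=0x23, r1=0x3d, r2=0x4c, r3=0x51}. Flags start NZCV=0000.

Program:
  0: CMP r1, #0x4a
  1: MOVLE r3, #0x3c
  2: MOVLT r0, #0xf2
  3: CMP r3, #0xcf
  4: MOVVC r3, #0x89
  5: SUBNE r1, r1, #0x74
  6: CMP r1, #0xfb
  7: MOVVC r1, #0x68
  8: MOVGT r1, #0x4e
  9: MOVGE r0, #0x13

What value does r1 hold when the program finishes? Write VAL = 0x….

VAL = 0x68

[0] flags=1000 → (cmp)
[1] flags=1000 LE?T → r3=0x3c
[2] flags=1000 LT?T → r0=0xf2
[3] flags=0000 → (cmp)
[4] flags=0000 VC?T → r3=0x89
[5] flags=0000 NE?T → r1=0xc9
[6] flags=1000 → (cmp)
[7] flags=1000 VC?T → r1=0x68
[8] flags=1000 GT?F → skip
[9] flags=1000 GE?F → skip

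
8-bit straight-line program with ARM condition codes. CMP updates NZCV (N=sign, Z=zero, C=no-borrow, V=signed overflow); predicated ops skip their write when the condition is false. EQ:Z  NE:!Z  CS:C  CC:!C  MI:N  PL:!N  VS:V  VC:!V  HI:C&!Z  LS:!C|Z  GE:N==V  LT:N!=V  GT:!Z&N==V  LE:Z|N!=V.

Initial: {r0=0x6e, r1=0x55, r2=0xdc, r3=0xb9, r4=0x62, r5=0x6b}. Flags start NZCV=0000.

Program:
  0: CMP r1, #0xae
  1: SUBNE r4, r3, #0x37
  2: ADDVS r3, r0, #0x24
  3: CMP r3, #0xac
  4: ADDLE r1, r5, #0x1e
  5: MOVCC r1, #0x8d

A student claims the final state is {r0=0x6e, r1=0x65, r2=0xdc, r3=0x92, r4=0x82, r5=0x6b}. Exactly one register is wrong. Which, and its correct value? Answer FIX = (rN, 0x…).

[0] flags=1001 → (cmp)
[1] flags=1001 NE?T → r4=0x82
[2] flags=1001 VS?T → r3=0x92
[3] flags=1000 → (cmp)
[4] flags=1000 LE?T → r1=0x89
[5] flags=1000 CC?T → r1=0x8d

FIX = (r1, 0x8d)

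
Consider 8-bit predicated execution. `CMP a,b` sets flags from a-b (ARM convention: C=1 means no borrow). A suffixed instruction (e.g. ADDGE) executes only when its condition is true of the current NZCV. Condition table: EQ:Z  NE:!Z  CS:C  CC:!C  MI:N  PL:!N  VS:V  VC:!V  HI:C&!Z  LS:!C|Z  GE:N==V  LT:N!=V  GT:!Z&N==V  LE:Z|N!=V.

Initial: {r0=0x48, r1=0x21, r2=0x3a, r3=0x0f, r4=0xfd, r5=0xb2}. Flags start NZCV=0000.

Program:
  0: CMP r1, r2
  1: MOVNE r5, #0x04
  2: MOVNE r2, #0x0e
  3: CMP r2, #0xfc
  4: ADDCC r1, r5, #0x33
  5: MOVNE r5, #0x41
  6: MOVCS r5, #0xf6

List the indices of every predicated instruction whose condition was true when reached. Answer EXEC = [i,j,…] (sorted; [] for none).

EXEC = [1,2,4,5]

[0] flags=1000 → (cmp)
[1] flags=1000 NE?T → r5=0x04
[2] flags=1000 NE?T → r2=0x0e
[3] flags=0000 → (cmp)
[4] flags=0000 CC?T → r1=0x37
[5] flags=0000 NE?T → r5=0x41
[6] flags=0000 CS?F → skip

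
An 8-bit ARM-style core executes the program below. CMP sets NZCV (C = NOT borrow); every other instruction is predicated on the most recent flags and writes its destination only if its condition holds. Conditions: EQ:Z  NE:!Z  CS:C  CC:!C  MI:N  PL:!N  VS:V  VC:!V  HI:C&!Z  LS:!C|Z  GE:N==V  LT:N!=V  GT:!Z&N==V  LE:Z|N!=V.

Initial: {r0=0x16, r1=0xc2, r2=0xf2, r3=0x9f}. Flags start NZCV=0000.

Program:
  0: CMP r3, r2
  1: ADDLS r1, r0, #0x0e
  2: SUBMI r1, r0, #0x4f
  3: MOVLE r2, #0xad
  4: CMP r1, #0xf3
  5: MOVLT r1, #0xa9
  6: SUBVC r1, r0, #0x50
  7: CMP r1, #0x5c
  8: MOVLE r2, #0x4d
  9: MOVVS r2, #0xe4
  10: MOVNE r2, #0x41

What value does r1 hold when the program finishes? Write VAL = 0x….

VAL = 0xc6

0: ✓ CMP  NZCV=1000
1: ✓ ADDLS  r1←0x24
2: ✓ SUBMI  r1←0xc7
3: ✓ MOVLE  r2←0xad
4: ✓ CMP  NZCV=1000
5: ✓ MOVLT  r1←0xa9
6: ✓ SUBVC  r1←0xc6
7: ✓ CMP  NZCV=0011
8: ✓ MOVLE  r2←0x4d
9: ✓ MOVVS  r2←0xe4
10: ✓ MOVNE  r2←0x41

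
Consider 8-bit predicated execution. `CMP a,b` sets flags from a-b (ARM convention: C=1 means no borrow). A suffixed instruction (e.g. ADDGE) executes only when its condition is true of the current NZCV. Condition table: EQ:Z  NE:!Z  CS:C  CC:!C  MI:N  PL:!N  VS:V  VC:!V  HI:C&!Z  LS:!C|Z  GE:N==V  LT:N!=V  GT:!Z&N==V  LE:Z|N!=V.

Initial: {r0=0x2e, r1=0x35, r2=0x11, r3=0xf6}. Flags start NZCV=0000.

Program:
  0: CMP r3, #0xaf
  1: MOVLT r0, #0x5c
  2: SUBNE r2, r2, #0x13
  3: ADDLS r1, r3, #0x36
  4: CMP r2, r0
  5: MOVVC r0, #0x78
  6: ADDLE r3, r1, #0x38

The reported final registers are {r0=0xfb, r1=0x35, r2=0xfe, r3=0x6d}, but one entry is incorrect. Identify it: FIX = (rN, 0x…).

FIX = (r0, 0x78)

0: ✓ CMP  NZCV=0010
1: · MOVLT
2: ✓ SUBNE  r2←0xfe
3: · ADDLS
4: ✓ CMP  NZCV=1010
5: ✓ MOVVC  r0←0x78
6: ✓ ADDLE  r3←0x6d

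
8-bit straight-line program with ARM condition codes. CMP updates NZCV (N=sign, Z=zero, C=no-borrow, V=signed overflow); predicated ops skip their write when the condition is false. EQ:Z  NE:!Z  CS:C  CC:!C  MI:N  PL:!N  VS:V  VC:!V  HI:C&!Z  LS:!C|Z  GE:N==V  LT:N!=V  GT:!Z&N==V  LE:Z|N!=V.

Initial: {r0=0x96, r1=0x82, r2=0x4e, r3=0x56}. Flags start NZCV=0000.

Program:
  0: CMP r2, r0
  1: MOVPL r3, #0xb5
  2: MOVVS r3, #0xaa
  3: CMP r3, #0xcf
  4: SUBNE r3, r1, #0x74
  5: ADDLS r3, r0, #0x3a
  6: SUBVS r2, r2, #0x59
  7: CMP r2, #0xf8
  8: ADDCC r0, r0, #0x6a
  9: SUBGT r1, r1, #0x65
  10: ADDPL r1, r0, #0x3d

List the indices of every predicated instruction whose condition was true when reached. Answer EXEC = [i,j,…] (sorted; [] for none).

0: ✓ CMP  NZCV=1001
1: · MOVPL
2: ✓ MOVVS  r3←0xaa
3: ✓ CMP  NZCV=1000
4: ✓ SUBNE  r3←0x0e
5: ✓ ADDLS  r3←0xd0
6: · SUBVS
7: ✓ CMP  NZCV=0000
8: ✓ ADDCC  r0←0x00
9: ✓ SUBGT  r1←0x1d
10: ✓ ADDPL  r1←0x3d

EXEC = [2,4,5,8,9,10]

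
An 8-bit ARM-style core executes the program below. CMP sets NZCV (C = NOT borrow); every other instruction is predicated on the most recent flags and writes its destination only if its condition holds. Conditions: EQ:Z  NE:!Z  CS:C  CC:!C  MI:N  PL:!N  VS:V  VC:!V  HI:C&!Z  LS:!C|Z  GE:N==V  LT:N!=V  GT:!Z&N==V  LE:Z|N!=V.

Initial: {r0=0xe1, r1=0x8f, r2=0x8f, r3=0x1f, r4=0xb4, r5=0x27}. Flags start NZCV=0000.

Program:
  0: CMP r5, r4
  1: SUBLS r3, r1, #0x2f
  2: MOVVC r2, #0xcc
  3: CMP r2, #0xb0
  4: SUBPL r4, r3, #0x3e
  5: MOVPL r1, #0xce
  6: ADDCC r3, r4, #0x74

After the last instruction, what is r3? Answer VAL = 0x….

[0] flags=0000 → (cmp)
[1] flags=0000 LS?T → r3=0x60
[2] flags=0000 VC?T → r2=0xcc
[3] flags=0010 → (cmp)
[4] flags=0010 PL?T → r4=0x22
[5] flags=0010 PL?T → r1=0xce
[6] flags=0010 CC?F → skip

VAL = 0x60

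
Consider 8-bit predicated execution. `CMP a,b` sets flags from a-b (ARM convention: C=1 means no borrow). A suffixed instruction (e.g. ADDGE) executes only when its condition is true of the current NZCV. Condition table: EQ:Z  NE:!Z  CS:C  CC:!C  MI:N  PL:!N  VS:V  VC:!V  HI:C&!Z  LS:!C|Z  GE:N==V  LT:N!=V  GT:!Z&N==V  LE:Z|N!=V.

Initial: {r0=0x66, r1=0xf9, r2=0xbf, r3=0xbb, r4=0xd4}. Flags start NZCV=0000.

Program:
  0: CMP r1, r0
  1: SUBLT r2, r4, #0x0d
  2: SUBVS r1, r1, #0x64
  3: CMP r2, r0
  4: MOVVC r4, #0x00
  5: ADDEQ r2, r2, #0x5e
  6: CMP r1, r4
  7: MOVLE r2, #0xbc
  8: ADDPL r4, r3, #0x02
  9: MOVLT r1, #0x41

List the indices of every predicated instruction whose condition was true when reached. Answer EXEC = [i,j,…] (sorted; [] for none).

EXEC = [1,8]

0: ✓ CMP  NZCV=1010
1: ✓ SUBLT  r2←0xc7
2: · SUBVS
3: ✓ CMP  NZCV=0011
4: · MOVVC
5: · ADDEQ
6: ✓ CMP  NZCV=0010
7: · MOVLE
8: ✓ ADDPL  r4←0xbd
9: · MOVLT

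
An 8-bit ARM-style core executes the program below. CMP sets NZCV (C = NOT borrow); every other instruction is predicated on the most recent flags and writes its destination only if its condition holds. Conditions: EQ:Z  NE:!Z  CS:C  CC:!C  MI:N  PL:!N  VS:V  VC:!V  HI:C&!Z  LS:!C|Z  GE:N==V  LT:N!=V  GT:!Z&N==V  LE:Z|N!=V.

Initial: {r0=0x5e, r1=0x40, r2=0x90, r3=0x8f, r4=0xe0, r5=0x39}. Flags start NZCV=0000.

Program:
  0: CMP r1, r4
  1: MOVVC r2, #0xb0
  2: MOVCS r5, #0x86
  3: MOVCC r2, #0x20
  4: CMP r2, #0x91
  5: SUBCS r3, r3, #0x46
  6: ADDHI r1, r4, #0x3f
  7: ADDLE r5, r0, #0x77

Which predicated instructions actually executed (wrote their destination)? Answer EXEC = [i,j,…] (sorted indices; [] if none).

EXEC = [1,3]

[0] flags=0000 → (cmp)
[1] flags=0000 VC?T → r2=0xb0
[2] flags=0000 CS?F → skip
[3] flags=0000 CC?T → r2=0x20
[4] flags=1001 → (cmp)
[5] flags=1001 CS?F → skip
[6] flags=1001 HI?F → skip
[7] flags=1001 LE?F → skip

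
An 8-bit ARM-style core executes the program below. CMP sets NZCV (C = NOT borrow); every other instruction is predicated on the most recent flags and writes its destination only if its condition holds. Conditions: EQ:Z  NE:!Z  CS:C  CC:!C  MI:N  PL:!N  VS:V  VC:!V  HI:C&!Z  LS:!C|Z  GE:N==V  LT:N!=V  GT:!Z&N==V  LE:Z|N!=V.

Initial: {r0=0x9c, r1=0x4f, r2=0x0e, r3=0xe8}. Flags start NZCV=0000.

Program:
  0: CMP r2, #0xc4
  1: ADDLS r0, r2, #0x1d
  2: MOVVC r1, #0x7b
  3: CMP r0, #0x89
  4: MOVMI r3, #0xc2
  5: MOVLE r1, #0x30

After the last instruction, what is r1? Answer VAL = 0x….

[0] flags=0000 → (cmp)
[1] flags=0000 LS?T → r0=0x2b
[2] flags=0000 VC?T → r1=0x7b
[3] flags=1001 → (cmp)
[4] flags=1001 MI?T → r3=0xc2
[5] flags=1001 LE?F → skip

VAL = 0x7b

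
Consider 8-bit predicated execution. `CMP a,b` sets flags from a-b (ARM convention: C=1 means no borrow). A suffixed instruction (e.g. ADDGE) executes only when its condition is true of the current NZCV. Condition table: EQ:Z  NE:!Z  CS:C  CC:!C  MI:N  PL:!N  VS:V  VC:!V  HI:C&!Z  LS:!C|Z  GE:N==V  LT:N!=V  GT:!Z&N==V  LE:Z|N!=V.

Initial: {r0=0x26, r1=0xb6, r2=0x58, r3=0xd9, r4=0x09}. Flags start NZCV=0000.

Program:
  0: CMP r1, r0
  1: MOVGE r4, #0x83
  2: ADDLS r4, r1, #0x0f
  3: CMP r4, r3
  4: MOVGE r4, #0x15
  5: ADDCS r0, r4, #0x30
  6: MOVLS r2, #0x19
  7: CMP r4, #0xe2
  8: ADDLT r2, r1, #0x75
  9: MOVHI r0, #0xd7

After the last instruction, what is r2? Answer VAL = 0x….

VAL = 0x19

0: ✓ CMP  NZCV=1010
1: · MOVGE
2: · ADDLS
3: ✓ CMP  NZCV=0000
4: ✓ MOVGE  r4←0x15
5: · ADDCS
6: ✓ MOVLS  r2←0x19
7: ✓ CMP  NZCV=0000
8: · ADDLT
9: · MOVHI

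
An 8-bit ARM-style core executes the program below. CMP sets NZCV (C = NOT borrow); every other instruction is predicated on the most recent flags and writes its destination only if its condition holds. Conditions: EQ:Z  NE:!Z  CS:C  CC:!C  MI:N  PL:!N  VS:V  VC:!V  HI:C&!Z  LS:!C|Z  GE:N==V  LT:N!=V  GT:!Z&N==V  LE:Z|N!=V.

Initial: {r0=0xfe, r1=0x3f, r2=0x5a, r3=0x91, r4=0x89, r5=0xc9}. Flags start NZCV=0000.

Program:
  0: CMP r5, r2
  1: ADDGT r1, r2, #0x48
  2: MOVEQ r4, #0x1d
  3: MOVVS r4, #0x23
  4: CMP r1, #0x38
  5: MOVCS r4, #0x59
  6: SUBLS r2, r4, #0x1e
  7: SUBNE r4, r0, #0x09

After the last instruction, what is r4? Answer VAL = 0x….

VAL = 0xf5

0: ✓ CMP  NZCV=0011
1: · ADDGT
2: · MOVEQ
3: ✓ MOVVS  r4←0x23
4: ✓ CMP  NZCV=0010
5: ✓ MOVCS  r4←0x59
6: · SUBLS
7: ✓ SUBNE  r4←0xf5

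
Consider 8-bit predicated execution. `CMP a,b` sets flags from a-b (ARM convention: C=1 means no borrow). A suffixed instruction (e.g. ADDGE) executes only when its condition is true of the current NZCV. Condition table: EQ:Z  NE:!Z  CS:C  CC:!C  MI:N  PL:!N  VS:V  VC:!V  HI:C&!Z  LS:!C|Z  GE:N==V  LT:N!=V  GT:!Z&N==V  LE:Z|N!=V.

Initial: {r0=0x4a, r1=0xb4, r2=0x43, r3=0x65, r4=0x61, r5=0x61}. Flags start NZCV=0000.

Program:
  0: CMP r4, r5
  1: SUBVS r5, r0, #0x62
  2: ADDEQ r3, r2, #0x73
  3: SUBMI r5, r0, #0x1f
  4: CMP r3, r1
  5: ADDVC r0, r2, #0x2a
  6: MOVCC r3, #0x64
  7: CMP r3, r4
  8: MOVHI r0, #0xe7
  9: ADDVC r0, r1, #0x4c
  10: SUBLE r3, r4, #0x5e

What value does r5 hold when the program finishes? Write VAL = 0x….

VAL = 0x61

[0] flags=0110 → (cmp)
[1] flags=0110 VS?F → skip
[2] flags=0110 EQ?T → r3=0xb6
[3] flags=0110 MI?F → skip
[4] flags=0010 → (cmp)
[5] flags=0010 VC?T → r0=0x6d
[6] flags=0010 CC?F → skip
[7] flags=0011 → (cmp)
[8] flags=0011 HI?T → r0=0xe7
[9] flags=0011 VC?F → skip
[10] flags=0011 LE?T → r3=0x03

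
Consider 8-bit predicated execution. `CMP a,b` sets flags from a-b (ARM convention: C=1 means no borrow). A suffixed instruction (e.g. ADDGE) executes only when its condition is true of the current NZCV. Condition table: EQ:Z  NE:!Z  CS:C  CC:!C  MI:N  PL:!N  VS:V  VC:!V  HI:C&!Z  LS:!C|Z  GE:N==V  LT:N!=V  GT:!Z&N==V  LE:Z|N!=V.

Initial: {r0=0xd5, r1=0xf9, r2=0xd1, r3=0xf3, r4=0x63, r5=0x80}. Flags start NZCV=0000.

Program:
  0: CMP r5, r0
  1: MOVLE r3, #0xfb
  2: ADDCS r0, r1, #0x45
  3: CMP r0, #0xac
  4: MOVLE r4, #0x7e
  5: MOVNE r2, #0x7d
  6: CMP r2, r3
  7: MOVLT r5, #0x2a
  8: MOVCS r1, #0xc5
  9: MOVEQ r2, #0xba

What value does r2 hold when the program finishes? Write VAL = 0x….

[0] flags=1000 → (cmp)
[1] flags=1000 LE?T → r3=0xfb
[2] flags=1000 CS?F → skip
[3] flags=0010 → (cmp)
[4] flags=0010 LE?F → skip
[5] flags=0010 NE?T → r2=0x7d
[6] flags=1001 → (cmp)
[7] flags=1001 LT?F → skip
[8] flags=1001 CS?F → skip
[9] flags=1001 EQ?F → skip

VAL = 0x7d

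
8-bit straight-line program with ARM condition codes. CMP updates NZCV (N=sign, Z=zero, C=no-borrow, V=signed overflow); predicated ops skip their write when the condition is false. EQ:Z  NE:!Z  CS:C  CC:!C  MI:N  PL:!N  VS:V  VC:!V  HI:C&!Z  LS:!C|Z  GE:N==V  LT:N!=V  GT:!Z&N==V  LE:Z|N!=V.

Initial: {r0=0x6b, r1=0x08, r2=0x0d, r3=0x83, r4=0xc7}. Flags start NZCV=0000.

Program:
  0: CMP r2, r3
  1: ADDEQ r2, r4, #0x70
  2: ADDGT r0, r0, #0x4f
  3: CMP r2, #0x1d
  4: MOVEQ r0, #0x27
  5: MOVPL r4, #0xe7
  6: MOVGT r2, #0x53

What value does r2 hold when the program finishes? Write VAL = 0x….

0: ✓ CMP  NZCV=1001
1: · ADDEQ
2: ✓ ADDGT  r0←0xba
3: ✓ CMP  NZCV=1000
4: · MOVEQ
5: · MOVPL
6: · MOVGT

VAL = 0x0d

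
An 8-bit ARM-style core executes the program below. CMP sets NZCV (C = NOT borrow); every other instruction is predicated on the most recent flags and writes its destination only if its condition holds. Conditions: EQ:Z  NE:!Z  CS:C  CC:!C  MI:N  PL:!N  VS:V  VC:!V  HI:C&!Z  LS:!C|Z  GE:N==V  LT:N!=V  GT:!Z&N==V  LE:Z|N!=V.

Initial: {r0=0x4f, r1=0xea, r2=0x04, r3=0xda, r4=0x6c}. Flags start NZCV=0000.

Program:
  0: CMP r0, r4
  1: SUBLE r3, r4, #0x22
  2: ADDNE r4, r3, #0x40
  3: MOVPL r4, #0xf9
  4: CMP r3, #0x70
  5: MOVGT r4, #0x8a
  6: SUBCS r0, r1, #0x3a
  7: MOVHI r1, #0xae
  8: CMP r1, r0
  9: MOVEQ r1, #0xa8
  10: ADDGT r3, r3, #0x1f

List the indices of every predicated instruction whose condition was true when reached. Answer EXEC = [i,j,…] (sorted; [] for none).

EXEC = [1,2]

[0] flags=1000 → (cmp)
[1] flags=1000 LE?T → r3=0x4a
[2] flags=1000 NE?T → r4=0x8a
[3] flags=1000 PL?F → skip
[4] flags=1000 → (cmp)
[5] flags=1000 GT?F → skip
[6] flags=1000 CS?F → skip
[7] flags=1000 HI?F → skip
[8] flags=1010 → (cmp)
[9] flags=1010 EQ?F → skip
[10] flags=1010 GT?F → skip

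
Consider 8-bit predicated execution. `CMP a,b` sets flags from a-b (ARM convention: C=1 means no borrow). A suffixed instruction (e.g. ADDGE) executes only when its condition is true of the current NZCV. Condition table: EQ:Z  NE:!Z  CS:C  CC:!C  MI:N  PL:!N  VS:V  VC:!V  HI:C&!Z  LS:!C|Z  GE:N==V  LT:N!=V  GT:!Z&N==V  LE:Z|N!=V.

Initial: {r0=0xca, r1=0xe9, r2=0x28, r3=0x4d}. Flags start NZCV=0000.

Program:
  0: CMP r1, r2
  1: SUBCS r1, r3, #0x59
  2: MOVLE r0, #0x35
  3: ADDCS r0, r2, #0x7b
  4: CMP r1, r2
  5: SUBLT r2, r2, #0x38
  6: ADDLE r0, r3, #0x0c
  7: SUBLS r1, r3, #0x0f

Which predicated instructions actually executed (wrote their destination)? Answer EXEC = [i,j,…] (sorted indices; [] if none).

[0] flags=1010 → (cmp)
[1] flags=1010 CS?T → r1=0xf4
[2] flags=1010 LE?T → r0=0x35
[3] flags=1010 CS?T → r0=0xa3
[4] flags=1010 → (cmp)
[5] flags=1010 LT?T → r2=0xf0
[6] flags=1010 LE?T → r0=0x59
[7] flags=1010 LS?F → skip

EXEC = [1,2,3,5,6]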